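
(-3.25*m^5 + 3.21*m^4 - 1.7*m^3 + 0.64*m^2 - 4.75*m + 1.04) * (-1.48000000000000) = 4.81*m^5 - 4.7508*m^4 + 2.516*m^3 - 0.9472*m^2 + 7.03*m - 1.5392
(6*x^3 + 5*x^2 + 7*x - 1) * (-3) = -18*x^3 - 15*x^2 - 21*x + 3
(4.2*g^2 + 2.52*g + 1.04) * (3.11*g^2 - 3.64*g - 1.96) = 13.062*g^4 - 7.4508*g^3 - 14.1704*g^2 - 8.7248*g - 2.0384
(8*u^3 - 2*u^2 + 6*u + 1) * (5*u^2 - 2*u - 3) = 40*u^5 - 26*u^4 + 10*u^3 - u^2 - 20*u - 3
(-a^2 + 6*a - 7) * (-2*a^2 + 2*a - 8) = 2*a^4 - 14*a^3 + 34*a^2 - 62*a + 56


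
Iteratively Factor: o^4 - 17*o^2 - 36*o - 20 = (o + 1)*(o^3 - o^2 - 16*o - 20) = (o + 1)*(o + 2)*(o^2 - 3*o - 10) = (o + 1)*(o + 2)^2*(o - 5)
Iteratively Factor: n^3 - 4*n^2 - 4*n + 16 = (n - 2)*(n^2 - 2*n - 8) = (n - 2)*(n + 2)*(n - 4)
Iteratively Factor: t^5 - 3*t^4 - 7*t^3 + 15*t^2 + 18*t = (t + 2)*(t^4 - 5*t^3 + 3*t^2 + 9*t) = t*(t + 2)*(t^3 - 5*t^2 + 3*t + 9) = t*(t - 3)*(t + 2)*(t^2 - 2*t - 3) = t*(t - 3)*(t + 1)*(t + 2)*(t - 3)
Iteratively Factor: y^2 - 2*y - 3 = (y + 1)*(y - 3)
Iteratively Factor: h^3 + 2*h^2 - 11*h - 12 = (h + 4)*(h^2 - 2*h - 3) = (h - 3)*(h + 4)*(h + 1)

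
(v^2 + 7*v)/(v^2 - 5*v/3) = 3*(v + 7)/(3*v - 5)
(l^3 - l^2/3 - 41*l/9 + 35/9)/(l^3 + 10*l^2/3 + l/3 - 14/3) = (l - 5/3)/(l + 2)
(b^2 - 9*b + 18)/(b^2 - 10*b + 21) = (b - 6)/(b - 7)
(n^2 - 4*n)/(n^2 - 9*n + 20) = n/(n - 5)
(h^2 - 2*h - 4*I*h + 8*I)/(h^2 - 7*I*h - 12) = (h - 2)/(h - 3*I)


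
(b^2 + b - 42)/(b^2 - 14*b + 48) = (b + 7)/(b - 8)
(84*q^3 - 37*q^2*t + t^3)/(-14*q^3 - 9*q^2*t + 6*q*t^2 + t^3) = (-12*q^2 + 7*q*t - t^2)/(2*q^2 + q*t - t^2)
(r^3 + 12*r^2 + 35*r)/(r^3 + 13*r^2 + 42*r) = (r + 5)/(r + 6)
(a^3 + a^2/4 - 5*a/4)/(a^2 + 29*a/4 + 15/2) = a*(a - 1)/(a + 6)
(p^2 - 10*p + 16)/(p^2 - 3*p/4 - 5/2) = 4*(p - 8)/(4*p + 5)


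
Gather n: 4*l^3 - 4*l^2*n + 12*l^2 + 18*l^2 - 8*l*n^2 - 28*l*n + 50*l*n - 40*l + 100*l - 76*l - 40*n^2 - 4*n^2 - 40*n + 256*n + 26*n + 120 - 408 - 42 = 4*l^3 + 30*l^2 - 16*l + n^2*(-8*l - 44) + n*(-4*l^2 + 22*l + 242) - 330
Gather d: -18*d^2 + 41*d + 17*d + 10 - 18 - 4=-18*d^2 + 58*d - 12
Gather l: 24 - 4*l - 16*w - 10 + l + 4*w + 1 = -3*l - 12*w + 15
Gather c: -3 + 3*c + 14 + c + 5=4*c + 16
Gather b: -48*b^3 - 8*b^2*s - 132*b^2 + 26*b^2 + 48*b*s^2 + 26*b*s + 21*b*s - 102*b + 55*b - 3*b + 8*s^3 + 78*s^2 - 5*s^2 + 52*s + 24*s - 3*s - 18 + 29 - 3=-48*b^3 + b^2*(-8*s - 106) + b*(48*s^2 + 47*s - 50) + 8*s^3 + 73*s^2 + 73*s + 8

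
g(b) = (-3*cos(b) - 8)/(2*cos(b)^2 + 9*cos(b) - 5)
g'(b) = (4*sin(b)*cos(b) + 9*sin(b))*(-3*cos(b) - 8)/(2*cos(b)^2 + 9*cos(b) - 5)^2 + 3*sin(b)/(2*cos(b)^2 + 9*cos(b) - 5) = (6*sin(b)^2 - 32*cos(b) - 93)*sin(b)/(9*cos(b) + cos(2*b) - 4)^2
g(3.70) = 0.49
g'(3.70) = 0.27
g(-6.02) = -1.96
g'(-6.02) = -1.04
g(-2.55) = 0.50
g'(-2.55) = 0.29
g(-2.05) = 0.76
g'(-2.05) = 0.86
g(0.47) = -2.31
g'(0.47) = -2.56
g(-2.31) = 0.59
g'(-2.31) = 0.49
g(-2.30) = 0.59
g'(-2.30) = 0.50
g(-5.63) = -3.05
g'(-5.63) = -6.08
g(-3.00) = 0.42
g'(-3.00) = 0.06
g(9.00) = 0.46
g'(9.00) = -0.19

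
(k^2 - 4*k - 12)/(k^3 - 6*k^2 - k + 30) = (k - 6)/(k^2 - 8*k + 15)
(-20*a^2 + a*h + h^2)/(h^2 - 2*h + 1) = (-20*a^2 + a*h + h^2)/(h^2 - 2*h + 1)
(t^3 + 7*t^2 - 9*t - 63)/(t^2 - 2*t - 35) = (-t^3 - 7*t^2 + 9*t + 63)/(-t^2 + 2*t + 35)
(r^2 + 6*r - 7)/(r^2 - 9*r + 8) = (r + 7)/(r - 8)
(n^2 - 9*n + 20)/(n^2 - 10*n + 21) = (n^2 - 9*n + 20)/(n^2 - 10*n + 21)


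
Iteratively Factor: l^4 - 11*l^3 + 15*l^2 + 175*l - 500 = (l - 5)*(l^3 - 6*l^2 - 15*l + 100) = (l - 5)*(l + 4)*(l^2 - 10*l + 25) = (l - 5)^2*(l + 4)*(l - 5)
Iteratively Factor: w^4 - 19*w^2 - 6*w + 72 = (w + 3)*(w^3 - 3*w^2 - 10*w + 24) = (w - 2)*(w + 3)*(w^2 - w - 12) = (w - 4)*(w - 2)*(w + 3)*(w + 3)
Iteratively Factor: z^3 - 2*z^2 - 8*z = (z + 2)*(z^2 - 4*z) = z*(z + 2)*(z - 4)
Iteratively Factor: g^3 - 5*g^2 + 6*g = (g - 2)*(g^2 - 3*g) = (g - 3)*(g - 2)*(g)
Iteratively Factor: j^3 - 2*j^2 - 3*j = (j + 1)*(j^2 - 3*j) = (j - 3)*(j + 1)*(j)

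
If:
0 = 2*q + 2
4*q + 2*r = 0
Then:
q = -1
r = 2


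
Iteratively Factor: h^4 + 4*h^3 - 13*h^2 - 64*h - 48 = (h + 4)*(h^3 - 13*h - 12) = (h - 4)*(h + 4)*(h^2 + 4*h + 3) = (h - 4)*(h + 3)*(h + 4)*(h + 1)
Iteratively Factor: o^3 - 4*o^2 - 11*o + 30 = (o - 5)*(o^2 + o - 6) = (o - 5)*(o + 3)*(o - 2)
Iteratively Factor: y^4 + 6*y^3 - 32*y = (y + 4)*(y^3 + 2*y^2 - 8*y) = (y + 4)^2*(y^2 - 2*y) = (y - 2)*(y + 4)^2*(y)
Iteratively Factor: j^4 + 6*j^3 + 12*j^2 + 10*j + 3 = (j + 1)*(j^3 + 5*j^2 + 7*j + 3) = (j + 1)*(j + 3)*(j^2 + 2*j + 1) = (j + 1)^2*(j + 3)*(j + 1)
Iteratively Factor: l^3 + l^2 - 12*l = (l + 4)*(l^2 - 3*l) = l*(l + 4)*(l - 3)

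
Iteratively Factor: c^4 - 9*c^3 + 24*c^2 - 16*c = (c - 4)*(c^3 - 5*c^2 + 4*c) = c*(c - 4)*(c^2 - 5*c + 4) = c*(c - 4)*(c - 1)*(c - 4)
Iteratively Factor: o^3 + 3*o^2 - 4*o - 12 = (o + 2)*(o^2 + o - 6) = (o + 2)*(o + 3)*(o - 2)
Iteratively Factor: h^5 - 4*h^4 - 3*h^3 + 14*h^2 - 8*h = (h - 4)*(h^4 - 3*h^2 + 2*h) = (h - 4)*(h + 2)*(h^3 - 2*h^2 + h) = (h - 4)*(h - 1)*(h + 2)*(h^2 - h) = (h - 4)*(h - 1)^2*(h + 2)*(h)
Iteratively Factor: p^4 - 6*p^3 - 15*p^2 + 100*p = (p - 5)*(p^3 - p^2 - 20*p) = (p - 5)*(p + 4)*(p^2 - 5*p) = (p - 5)^2*(p + 4)*(p)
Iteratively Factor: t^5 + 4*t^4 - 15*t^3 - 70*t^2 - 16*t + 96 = (t - 1)*(t^4 + 5*t^3 - 10*t^2 - 80*t - 96) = (t - 1)*(t + 4)*(t^3 + t^2 - 14*t - 24) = (t - 1)*(t + 2)*(t + 4)*(t^2 - t - 12) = (t - 4)*(t - 1)*(t + 2)*(t + 4)*(t + 3)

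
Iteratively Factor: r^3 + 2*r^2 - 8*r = (r + 4)*(r^2 - 2*r) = (r - 2)*(r + 4)*(r)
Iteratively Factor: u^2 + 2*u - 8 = (u + 4)*(u - 2)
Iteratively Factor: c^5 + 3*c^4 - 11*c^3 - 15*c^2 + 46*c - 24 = (c - 1)*(c^4 + 4*c^3 - 7*c^2 - 22*c + 24) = (c - 1)^2*(c^3 + 5*c^2 - 2*c - 24) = (c - 1)^2*(c + 3)*(c^2 + 2*c - 8) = (c - 1)^2*(c + 3)*(c + 4)*(c - 2)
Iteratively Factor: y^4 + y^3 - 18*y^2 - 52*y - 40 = (y + 2)*(y^3 - y^2 - 16*y - 20) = (y + 2)^2*(y^2 - 3*y - 10) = (y + 2)^3*(y - 5)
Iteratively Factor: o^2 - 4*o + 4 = (o - 2)*(o - 2)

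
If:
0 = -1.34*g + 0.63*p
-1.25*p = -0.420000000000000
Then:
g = 0.16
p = 0.34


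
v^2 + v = v*(v + 1)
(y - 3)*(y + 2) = y^2 - y - 6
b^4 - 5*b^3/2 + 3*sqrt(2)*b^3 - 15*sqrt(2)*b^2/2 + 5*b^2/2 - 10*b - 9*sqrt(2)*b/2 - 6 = (b - 3)*(b + 1/2)*(b + sqrt(2))*(b + 2*sqrt(2))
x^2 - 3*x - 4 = (x - 4)*(x + 1)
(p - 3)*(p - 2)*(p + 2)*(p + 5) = p^4 + 2*p^3 - 19*p^2 - 8*p + 60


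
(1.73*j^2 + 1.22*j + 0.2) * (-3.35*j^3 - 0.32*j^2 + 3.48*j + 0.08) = -5.7955*j^5 - 4.6406*j^4 + 4.96*j^3 + 4.32*j^2 + 0.7936*j + 0.016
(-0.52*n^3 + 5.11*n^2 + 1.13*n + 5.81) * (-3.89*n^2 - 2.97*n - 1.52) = 2.0228*n^5 - 18.3335*n^4 - 18.782*n^3 - 33.7242*n^2 - 18.9733*n - 8.8312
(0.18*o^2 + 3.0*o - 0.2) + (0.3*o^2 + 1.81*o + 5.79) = 0.48*o^2 + 4.81*o + 5.59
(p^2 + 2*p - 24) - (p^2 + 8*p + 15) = -6*p - 39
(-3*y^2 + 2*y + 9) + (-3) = -3*y^2 + 2*y + 6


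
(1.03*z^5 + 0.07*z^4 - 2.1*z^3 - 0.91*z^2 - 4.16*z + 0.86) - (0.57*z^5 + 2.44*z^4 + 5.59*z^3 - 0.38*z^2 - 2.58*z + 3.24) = 0.46*z^5 - 2.37*z^4 - 7.69*z^3 - 0.53*z^2 - 1.58*z - 2.38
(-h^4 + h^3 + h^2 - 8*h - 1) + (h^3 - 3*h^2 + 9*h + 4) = -h^4 + 2*h^3 - 2*h^2 + h + 3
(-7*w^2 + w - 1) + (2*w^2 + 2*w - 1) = -5*w^2 + 3*w - 2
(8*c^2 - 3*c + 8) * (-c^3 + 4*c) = -8*c^5 + 3*c^4 + 24*c^3 - 12*c^2 + 32*c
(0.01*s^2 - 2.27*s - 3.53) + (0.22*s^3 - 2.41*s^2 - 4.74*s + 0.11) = 0.22*s^3 - 2.4*s^2 - 7.01*s - 3.42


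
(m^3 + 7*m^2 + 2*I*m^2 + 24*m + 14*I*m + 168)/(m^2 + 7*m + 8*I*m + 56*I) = (m^2 + 2*I*m + 24)/(m + 8*I)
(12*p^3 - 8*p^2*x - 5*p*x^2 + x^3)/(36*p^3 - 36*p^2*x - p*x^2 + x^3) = (2*p + x)/(6*p + x)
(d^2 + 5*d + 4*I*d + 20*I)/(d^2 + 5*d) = (d + 4*I)/d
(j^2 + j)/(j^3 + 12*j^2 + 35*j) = (j + 1)/(j^2 + 12*j + 35)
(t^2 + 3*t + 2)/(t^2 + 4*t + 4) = (t + 1)/(t + 2)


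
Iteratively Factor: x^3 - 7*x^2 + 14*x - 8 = (x - 4)*(x^2 - 3*x + 2) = (x - 4)*(x - 2)*(x - 1)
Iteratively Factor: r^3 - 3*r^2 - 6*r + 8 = (r + 2)*(r^2 - 5*r + 4) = (r - 4)*(r + 2)*(r - 1)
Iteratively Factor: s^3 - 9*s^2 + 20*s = (s - 4)*(s^2 - 5*s) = s*(s - 4)*(s - 5)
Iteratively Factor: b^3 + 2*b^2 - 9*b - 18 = (b + 2)*(b^2 - 9) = (b + 2)*(b + 3)*(b - 3)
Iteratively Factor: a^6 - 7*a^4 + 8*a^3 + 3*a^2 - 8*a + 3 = (a - 1)*(a^5 + a^4 - 6*a^3 + 2*a^2 + 5*a - 3) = (a - 1)*(a + 3)*(a^4 - 2*a^3 + 2*a - 1) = (a - 1)^2*(a + 3)*(a^3 - a^2 - a + 1) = (a - 1)^3*(a + 3)*(a^2 - 1) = (a - 1)^4*(a + 3)*(a + 1)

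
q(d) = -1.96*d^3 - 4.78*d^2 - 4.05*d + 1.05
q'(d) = -5.88*d^2 - 9.56*d - 4.05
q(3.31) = -135.80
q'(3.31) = -100.12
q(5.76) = -555.43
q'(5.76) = -254.20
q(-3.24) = 30.66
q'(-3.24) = -34.80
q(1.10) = -11.80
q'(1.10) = -21.68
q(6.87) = -887.89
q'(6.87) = -347.24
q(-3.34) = 34.28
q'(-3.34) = -37.71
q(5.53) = -498.98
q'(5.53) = -236.73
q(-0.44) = 2.07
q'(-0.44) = -0.98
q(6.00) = -618.69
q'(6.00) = -273.09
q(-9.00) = 1079.16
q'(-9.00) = -394.29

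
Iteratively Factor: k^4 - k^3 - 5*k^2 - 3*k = (k + 1)*(k^3 - 2*k^2 - 3*k) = (k - 3)*(k + 1)*(k^2 + k) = (k - 3)*(k + 1)^2*(k)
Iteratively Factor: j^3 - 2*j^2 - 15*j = (j)*(j^2 - 2*j - 15) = j*(j - 5)*(j + 3)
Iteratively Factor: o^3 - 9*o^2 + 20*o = (o)*(o^2 - 9*o + 20) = o*(o - 5)*(o - 4)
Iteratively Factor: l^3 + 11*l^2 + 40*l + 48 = (l + 4)*(l^2 + 7*l + 12) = (l + 3)*(l + 4)*(l + 4)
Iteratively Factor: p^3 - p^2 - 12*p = (p + 3)*(p^2 - 4*p) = p*(p + 3)*(p - 4)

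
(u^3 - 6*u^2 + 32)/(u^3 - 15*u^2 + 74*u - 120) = (u^2 - 2*u - 8)/(u^2 - 11*u + 30)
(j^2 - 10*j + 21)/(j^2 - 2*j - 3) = (j - 7)/(j + 1)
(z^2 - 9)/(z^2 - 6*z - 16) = (9 - z^2)/(-z^2 + 6*z + 16)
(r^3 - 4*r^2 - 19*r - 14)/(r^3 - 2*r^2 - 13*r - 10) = (r - 7)/(r - 5)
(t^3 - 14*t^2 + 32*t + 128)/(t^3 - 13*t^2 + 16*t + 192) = (t + 2)/(t + 3)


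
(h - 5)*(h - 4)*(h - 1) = h^3 - 10*h^2 + 29*h - 20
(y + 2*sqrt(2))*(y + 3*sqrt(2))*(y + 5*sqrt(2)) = y^3 + 10*sqrt(2)*y^2 + 62*y + 60*sqrt(2)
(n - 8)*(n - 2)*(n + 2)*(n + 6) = n^4 - 2*n^3 - 52*n^2 + 8*n + 192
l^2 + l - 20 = (l - 4)*(l + 5)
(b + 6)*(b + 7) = b^2 + 13*b + 42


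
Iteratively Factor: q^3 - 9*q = (q - 3)*(q^2 + 3*q) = (q - 3)*(q + 3)*(q)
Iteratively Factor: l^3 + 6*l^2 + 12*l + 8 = (l + 2)*(l^2 + 4*l + 4) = (l + 2)^2*(l + 2)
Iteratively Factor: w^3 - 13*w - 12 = (w - 4)*(w^2 + 4*w + 3) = (w - 4)*(w + 1)*(w + 3)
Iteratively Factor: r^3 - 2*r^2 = (r - 2)*(r^2) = r*(r - 2)*(r)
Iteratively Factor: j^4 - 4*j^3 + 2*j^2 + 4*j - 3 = (j - 1)*(j^3 - 3*j^2 - j + 3) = (j - 3)*(j - 1)*(j^2 - 1) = (j - 3)*(j - 1)*(j + 1)*(j - 1)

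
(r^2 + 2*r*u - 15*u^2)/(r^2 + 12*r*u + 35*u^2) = (r - 3*u)/(r + 7*u)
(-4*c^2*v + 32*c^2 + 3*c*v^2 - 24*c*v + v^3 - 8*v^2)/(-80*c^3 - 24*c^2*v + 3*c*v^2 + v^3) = (-c*v + 8*c + v^2 - 8*v)/(-20*c^2 - c*v + v^2)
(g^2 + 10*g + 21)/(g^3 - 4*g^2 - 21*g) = (g + 7)/(g*(g - 7))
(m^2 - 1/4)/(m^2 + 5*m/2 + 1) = (m - 1/2)/(m + 2)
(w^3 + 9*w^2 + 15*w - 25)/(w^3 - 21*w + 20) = (w + 5)/(w - 4)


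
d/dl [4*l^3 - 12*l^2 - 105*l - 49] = 12*l^2 - 24*l - 105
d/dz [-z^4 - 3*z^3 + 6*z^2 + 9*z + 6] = -4*z^3 - 9*z^2 + 12*z + 9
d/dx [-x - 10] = -1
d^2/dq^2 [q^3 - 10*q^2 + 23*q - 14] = 6*q - 20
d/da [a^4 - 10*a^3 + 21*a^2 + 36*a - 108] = 4*a^3 - 30*a^2 + 42*a + 36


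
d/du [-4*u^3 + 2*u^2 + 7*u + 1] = -12*u^2 + 4*u + 7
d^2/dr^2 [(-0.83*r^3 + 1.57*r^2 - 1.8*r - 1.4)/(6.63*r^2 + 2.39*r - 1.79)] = (-5.6843418860808e-14*r^5 - 5.6843418860808e-14*r^4 - 237.182806*r^3 - 236.139288*r^2 - 277.231458*r - 54.563726)/(291.434247*r^6 + 315.170973*r^5 - 122.434884*r^4 - 156.530899*r^3 + 33.055572*r^2 + 22.973397*r - 5.735339)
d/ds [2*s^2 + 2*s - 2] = 4*s + 2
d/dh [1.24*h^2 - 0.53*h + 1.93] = 2.48*h - 0.53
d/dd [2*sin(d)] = 2*cos(d)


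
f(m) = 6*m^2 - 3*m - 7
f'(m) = 12*m - 3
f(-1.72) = 15.91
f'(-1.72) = -23.64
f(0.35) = -7.32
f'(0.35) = 1.20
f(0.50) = -7.00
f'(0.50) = 3.00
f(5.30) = 145.64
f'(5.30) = 60.60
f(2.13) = 13.83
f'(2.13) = 22.56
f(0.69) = -6.21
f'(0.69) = 5.28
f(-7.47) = 350.22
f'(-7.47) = -92.64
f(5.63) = 166.29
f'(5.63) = 64.56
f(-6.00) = 227.00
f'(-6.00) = -75.00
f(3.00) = 38.00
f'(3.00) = 33.00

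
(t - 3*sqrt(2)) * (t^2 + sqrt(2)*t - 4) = t^3 - 2*sqrt(2)*t^2 - 10*t + 12*sqrt(2)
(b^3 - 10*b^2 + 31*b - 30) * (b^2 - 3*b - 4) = b^5 - 13*b^4 + 57*b^3 - 83*b^2 - 34*b + 120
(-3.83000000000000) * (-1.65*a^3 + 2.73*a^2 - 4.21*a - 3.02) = 6.3195*a^3 - 10.4559*a^2 + 16.1243*a + 11.5666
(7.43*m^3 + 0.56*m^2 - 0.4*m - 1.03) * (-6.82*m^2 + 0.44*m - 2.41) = -50.6726*m^5 - 0.55*m^4 - 14.9319*m^3 + 5.499*m^2 + 0.5108*m + 2.4823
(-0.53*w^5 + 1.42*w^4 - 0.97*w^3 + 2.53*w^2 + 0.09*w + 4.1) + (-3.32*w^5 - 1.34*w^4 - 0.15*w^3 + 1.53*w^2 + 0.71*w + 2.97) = -3.85*w^5 + 0.0799999999999998*w^4 - 1.12*w^3 + 4.06*w^2 + 0.8*w + 7.07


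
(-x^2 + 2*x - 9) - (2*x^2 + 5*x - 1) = -3*x^2 - 3*x - 8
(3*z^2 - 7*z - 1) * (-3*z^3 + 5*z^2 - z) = -9*z^5 + 36*z^4 - 35*z^3 + 2*z^2 + z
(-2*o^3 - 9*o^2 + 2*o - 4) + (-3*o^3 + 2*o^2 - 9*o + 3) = -5*o^3 - 7*o^2 - 7*o - 1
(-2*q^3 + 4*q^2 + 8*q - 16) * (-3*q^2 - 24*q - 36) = 6*q^5 + 36*q^4 - 48*q^3 - 288*q^2 + 96*q + 576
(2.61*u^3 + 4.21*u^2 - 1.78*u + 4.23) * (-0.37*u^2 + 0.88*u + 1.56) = -0.9657*u^5 + 0.7391*u^4 + 8.435*u^3 + 3.4361*u^2 + 0.9456*u + 6.5988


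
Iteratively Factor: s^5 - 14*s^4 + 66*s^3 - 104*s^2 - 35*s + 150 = (s - 5)*(s^4 - 9*s^3 + 21*s^2 + s - 30) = (s - 5)*(s - 3)*(s^3 - 6*s^2 + 3*s + 10) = (s - 5)*(s - 3)*(s + 1)*(s^2 - 7*s + 10) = (s - 5)^2*(s - 3)*(s + 1)*(s - 2)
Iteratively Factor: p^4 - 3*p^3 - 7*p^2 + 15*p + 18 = (p - 3)*(p^3 - 7*p - 6) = (p - 3)^2*(p^2 + 3*p + 2) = (p - 3)^2*(p + 2)*(p + 1)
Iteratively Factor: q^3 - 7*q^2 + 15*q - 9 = (q - 1)*(q^2 - 6*q + 9) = (q - 3)*(q - 1)*(q - 3)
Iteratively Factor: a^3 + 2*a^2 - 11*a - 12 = (a + 4)*(a^2 - 2*a - 3) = (a - 3)*(a + 4)*(a + 1)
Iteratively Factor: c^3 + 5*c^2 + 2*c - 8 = (c - 1)*(c^2 + 6*c + 8) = (c - 1)*(c + 2)*(c + 4)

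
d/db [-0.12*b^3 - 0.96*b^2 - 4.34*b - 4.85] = -0.36*b^2 - 1.92*b - 4.34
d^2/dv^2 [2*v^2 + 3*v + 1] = 4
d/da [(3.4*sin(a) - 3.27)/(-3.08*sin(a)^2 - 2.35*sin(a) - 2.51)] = (10.472*sin(a)^2 - 20.1432*sin(a) - 16.2185)*cos(a)/(9.4864*sin(a)^4 + 14.476*sin(a)^3 + 20.9841*sin(a)^2 + 11.797*sin(a) + 6.3001)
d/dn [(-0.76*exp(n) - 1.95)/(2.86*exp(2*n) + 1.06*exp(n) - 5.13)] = (2.1736*exp(2*n) + 11.154*exp(n) + 5.9658)*exp(n)/(8.1796*exp(4*n) + 6.0632*exp(3*n) - 28.22*exp(2*n) - 10.8756*exp(n) + 26.3169)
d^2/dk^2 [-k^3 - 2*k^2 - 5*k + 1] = -6*k - 4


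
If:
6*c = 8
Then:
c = 4/3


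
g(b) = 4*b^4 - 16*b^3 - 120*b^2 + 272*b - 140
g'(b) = 16*b^3 - 48*b^2 - 240*b + 272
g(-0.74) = -399.31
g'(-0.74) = 416.83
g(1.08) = -0.92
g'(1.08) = -23.03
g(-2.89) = -1263.10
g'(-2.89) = 178.50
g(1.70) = -69.60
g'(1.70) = -196.11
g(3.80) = -883.10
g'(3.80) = -455.17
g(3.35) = -673.25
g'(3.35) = -469.15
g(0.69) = -13.80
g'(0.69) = 88.80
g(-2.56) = -1182.52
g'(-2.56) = 303.39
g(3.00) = -512.00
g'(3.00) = -448.00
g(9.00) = 7168.00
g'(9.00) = 5888.00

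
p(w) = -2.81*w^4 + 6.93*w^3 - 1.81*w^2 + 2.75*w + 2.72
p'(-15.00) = 42669.80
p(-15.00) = -166090.78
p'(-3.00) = 504.20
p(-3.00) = -436.54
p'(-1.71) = 125.93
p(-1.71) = -65.95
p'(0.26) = 3.02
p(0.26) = 3.42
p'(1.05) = 8.86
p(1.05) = 8.22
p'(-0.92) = 32.43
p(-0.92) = -8.75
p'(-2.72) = 392.60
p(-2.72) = -311.42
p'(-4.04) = 1097.86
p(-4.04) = -1243.46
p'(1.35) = 8.10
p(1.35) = 10.85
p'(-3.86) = 972.93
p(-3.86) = -1057.24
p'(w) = -11.24*w^3 + 20.79*w^2 - 3.62*w + 2.75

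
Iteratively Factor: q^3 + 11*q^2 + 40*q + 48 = (q + 4)*(q^2 + 7*q + 12) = (q + 4)^2*(q + 3)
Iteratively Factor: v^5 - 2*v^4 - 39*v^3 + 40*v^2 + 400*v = (v + 4)*(v^4 - 6*v^3 - 15*v^2 + 100*v) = v*(v + 4)*(v^3 - 6*v^2 - 15*v + 100) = v*(v - 5)*(v + 4)*(v^2 - v - 20) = v*(v - 5)*(v + 4)^2*(v - 5)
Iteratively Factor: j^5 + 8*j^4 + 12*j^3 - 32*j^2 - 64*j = (j)*(j^4 + 8*j^3 + 12*j^2 - 32*j - 64) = j*(j + 2)*(j^3 + 6*j^2 - 32) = j*(j + 2)*(j + 4)*(j^2 + 2*j - 8) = j*(j - 2)*(j + 2)*(j + 4)*(j + 4)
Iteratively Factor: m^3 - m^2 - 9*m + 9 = (m + 3)*(m^2 - 4*m + 3) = (m - 1)*(m + 3)*(m - 3)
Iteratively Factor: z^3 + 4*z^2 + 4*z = (z + 2)*(z^2 + 2*z) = (z + 2)^2*(z)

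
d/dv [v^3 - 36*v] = 3*v^2 - 36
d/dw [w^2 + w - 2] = 2*w + 1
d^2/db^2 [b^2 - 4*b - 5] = 2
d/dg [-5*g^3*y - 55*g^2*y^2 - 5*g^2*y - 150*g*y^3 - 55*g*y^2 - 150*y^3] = 5*y*(-3*g^2 - 22*g*y - 2*g - 30*y^2 - 11*y)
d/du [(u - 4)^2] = 2*u - 8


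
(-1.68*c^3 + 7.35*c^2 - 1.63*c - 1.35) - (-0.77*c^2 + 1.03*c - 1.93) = -1.68*c^3 + 8.12*c^2 - 2.66*c + 0.58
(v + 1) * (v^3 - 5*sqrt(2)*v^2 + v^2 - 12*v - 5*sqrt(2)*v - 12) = v^4 - 5*sqrt(2)*v^3 + 2*v^3 - 10*sqrt(2)*v^2 - 11*v^2 - 24*v - 5*sqrt(2)*v - 12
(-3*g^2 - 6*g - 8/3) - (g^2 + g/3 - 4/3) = -4*g^2 - 19*g/3 - 4/3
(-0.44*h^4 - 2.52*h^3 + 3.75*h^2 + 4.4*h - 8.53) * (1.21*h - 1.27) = -0.5324*h^5 - 2.4904*h^4 + 7.7379*h^3 + 0.5615*h^2 - 15.9093*h + 10.8331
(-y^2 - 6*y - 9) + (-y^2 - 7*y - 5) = -2*y^2 - 13*y - 14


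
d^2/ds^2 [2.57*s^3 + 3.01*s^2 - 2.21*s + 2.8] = 15.42*s + 6.02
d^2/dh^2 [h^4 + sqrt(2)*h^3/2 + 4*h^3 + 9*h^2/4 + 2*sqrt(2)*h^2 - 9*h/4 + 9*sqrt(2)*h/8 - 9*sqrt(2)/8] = 12*h^2 + 3*sqrt(2)*h + 24*h + 9/2 + 4*sqrt(2)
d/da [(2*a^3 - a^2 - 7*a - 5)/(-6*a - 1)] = (-24*a^3 + 2*a - 23)/(36*a^2 + 12*a + 1)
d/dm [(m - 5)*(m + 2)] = 2*m - 3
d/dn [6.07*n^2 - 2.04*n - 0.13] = 12.14*n - 2.04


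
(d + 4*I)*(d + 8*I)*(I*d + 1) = I*d^3 - 11*d^2 - 20*I*d - 32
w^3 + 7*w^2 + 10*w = w*(w + 2)*(w + 5)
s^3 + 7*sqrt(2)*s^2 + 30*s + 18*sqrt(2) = (s + sqrt(2))*(s + 3*sqrt(2))^2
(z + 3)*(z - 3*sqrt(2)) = z^2 - 3*sqrt(2)*z + 3*z - 9*sqrt(2)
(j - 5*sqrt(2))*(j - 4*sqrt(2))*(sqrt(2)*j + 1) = sqrt(2)*j^3 - 17*j^2 + 31*sqrt(2)*j + 40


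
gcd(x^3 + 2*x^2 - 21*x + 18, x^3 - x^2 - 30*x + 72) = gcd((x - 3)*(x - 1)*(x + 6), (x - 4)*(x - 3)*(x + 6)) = x^2 + 3*x - 18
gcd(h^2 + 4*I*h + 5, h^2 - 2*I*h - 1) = h - I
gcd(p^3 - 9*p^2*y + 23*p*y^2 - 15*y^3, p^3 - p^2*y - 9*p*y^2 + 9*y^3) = p^2 - 4*p*y + 3*y^2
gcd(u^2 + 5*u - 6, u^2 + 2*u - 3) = u - 1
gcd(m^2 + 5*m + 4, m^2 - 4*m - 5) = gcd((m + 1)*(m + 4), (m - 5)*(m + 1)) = m + 1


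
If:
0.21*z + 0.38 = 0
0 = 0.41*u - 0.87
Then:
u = 2.12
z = -1.81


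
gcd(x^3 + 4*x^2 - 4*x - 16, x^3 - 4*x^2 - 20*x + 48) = x^2 + 2*x - 8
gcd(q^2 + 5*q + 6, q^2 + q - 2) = q + 2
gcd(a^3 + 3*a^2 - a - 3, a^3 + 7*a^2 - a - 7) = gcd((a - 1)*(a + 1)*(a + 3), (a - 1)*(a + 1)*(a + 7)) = a^2 - 1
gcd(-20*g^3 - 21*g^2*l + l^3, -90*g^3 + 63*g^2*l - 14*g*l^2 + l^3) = 5*g - l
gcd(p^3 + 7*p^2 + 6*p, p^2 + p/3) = p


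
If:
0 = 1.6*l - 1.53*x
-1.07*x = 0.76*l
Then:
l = 0.00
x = 0.00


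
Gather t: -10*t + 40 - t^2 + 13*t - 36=-t^2 + 3*t + 4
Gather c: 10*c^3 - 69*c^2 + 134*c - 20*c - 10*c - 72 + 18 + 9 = 10*c^3 - 69*c^2 + 104*c - 45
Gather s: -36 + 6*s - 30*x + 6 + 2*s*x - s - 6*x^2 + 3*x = s*(2*x + 5) - 6*x^2 - 27*x - 30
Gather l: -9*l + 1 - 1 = -9*l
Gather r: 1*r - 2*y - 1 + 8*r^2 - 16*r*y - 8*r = 8*r^2 + r*(-16*y - 7) - 2*y - 1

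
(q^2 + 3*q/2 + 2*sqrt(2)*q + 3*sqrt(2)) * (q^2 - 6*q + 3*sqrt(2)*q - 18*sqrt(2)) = q^4 - 9*q^3/2 + 5*sqrt(2)*q^3 - 45*sqrt(2)*q^2/2 + 3*q^2 - 45*sqrt(2)*q - 54*q - 108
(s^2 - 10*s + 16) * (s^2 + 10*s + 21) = s^4 - 63*s^2 - 50*s + 336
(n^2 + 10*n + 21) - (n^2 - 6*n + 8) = 16*n + 13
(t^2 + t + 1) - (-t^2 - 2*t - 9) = 2*t^2 + 3*t + 10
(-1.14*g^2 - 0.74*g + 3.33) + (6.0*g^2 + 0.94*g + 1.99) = 4.86*g^2 + 0.2*g + 5.32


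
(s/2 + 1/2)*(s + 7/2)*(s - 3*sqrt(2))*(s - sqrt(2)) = s^4/2 - 2*sqrt(2)*s^3 + 9*s^3/4 - 9*sqrt(2)*s^2 + 19*s^2/4 - 7*sqrt(2)*s + 27*s/2 + 21/2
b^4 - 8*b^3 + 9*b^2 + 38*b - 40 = (b - 5)*(b - 4)*(b - 1)*(b + 2)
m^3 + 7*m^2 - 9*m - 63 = (m - 3)*(m + 3)*(m + 7)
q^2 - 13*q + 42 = (q - 7)*(q - 6)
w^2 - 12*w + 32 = (w - 8)*(w - 4)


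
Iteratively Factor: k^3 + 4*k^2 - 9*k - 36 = (k - 3)*(k^2 + 7*k + 12) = (k - 3)*(k + 3)*(k + 4)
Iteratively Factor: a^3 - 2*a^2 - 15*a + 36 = (a - 3)*(a^2 + a - 12) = (a - 3)^2*(a + 4)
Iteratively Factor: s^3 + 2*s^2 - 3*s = (s)*(s^2 + 2*s - 3) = s*(s - 1)*(s + 3)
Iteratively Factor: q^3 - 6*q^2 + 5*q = (q - 1)*(q^2 - 5*q) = (q - 5)*(q - 1)*(q)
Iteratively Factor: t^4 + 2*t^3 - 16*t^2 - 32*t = (t + 4)*(t^3 - 2*t^2 - 8*t) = (t + 2)*(t + 4)*(t^2 - 4*t) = (t - 4)*(t + 2)*(t + 4)*(t)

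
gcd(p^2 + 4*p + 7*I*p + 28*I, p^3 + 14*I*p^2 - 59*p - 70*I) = p + 7*I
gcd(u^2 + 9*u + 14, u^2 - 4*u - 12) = u + 2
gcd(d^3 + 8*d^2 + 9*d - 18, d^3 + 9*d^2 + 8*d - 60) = d + 6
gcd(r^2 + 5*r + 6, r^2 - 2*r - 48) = 1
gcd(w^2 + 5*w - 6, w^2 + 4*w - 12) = w + 6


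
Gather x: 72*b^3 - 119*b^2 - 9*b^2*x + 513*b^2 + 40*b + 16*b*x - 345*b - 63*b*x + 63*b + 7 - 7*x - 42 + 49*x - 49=72*b^3 + 394*b^2 - 242*b + x*(-9*b^2 - 47*b + 42) - 84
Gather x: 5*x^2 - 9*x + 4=5*x^2 - 9*x + 4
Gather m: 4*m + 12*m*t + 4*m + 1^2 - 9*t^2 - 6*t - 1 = m*(12*t + 8) - 9*t^2 - 6*t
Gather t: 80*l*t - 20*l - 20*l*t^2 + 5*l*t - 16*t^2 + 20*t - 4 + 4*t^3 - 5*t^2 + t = -20*l + 4*t^3 + t^2*(-20*l - 21) + t*(85*l + 21) - 4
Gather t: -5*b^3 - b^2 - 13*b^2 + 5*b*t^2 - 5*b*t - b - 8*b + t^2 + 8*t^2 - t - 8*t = -5*b^3 - 14*b^2 - 9*b + t^2*(5*b + 9) + t*(-5*b - 9)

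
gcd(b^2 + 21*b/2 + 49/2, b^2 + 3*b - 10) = 1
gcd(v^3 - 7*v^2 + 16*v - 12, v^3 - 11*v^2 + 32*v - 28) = v^2 - 4*v + 4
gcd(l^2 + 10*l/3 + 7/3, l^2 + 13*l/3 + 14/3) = l + 7/3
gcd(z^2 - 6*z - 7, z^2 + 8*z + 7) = z + 1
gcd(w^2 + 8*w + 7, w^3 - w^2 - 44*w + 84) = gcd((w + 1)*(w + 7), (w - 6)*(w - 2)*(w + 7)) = w + 7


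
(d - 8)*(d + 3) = d^2 - 5*d - 24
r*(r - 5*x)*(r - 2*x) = r^3 - 7*r^2*x + 10*r*x^2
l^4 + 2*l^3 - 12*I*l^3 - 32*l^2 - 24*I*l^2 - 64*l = l*(l + 2)*(l - 8*I)*(l - 4*I)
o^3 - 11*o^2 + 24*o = o*(o - 8)*(o - 3)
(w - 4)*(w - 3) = w^2 - 7*w + 12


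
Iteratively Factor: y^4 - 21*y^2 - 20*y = (y + 1)*(y^3 - y^2 - 20*y) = (y - 5)*(y + 1)*(y^2 + 4*y) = y*(y - 5)*(y + 1)*(y + 4)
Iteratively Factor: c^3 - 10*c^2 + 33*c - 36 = (c - 4)*(c^2 - 6*c + 9) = (c - 4)*(c - 3)*(c - 3)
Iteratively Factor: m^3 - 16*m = (m + 4)*(m^2 - 4*m) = (m - 4)*(m + 4)*(m)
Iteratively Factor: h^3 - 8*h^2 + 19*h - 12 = (h - 1)*(h^2 - 7*h + 12) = (h - 4)*(h - 1)*(h - 3)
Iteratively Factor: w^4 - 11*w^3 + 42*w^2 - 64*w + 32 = (w - 4)*(w^3 - 7*w^2 + 14*w - 8) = (w - 4)^2*(w^2 - 3*w + 2) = (w - 4)^2*(w - 1)*(w - 2)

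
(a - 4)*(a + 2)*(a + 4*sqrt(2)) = a^3 - 2*a^2 + 4*sqrt(2)*a^2 - 8*sqrt(2)*a - 8*a - 32*sqrt(2)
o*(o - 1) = o^2 - o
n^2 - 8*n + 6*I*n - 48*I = (n - 8)*(n + 6*I)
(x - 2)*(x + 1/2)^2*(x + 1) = x^4 - 11*x^2/4 - 9*x/4 - 1/2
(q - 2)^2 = q^2 - 4*q + 4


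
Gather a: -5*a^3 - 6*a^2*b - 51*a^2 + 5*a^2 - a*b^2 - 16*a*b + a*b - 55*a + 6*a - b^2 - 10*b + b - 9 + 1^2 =-5*a^3 + a^2*(-6*b - 46) + a*(-b^2 - 15*b - 49) - b^2 - 9*b - 8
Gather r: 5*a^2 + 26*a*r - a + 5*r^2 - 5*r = 5*a^2 - a + 5*r^2 + r*(26*a - 5)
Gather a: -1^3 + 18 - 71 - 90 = -144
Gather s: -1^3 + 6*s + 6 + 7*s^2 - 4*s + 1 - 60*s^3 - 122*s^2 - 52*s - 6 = -60*s^3 - 115*s^2 - 50*s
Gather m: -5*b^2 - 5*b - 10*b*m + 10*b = -5*b^2 - 10*b*m + 5*b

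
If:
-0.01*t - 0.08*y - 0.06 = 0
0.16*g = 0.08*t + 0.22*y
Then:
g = -2.625*y - 3.0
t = -8.0*y - 6.0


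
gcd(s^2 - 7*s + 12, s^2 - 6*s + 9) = s - 3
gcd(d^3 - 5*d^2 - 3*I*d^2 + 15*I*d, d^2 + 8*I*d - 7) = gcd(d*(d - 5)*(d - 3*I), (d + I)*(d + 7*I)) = 1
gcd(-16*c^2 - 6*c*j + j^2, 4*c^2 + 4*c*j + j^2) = 2*c + j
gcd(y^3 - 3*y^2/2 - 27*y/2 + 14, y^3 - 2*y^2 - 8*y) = y - 4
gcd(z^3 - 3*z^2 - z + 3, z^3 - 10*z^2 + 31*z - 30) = z - 3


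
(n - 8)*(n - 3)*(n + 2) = n^3 - 9*n^2 + 2*n + 48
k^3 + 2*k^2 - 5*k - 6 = (k - 2)*(k + 1)*(k + 3)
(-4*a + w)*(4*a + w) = -16*a^2 + w^2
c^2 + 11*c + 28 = (c + 4)*(c + 7)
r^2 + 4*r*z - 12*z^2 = (r - 2*z)*(r + 6*z)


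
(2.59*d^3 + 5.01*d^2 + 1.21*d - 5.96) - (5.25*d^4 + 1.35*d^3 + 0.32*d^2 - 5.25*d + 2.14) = -5.25*d^4 + 1.24*d^3 + 4.69*d^2 + 6.46*d - 8.1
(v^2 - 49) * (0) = 0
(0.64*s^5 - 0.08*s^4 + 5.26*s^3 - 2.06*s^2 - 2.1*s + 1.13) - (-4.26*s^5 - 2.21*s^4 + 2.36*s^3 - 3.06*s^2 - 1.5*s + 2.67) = 4.9*s^5 + 2.13*s^4 + 2.9*s^3 + 1.0*s^2 - 0.6*s - 1.54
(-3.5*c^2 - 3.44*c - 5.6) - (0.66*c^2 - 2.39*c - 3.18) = -4.16*c^2 - 1.05*c - 2.42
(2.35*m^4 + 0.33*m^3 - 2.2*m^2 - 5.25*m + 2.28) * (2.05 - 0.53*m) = -1.2455*m^5 + 4.6426*m^4 + 1.8425*m^3 - 1.7275*m^2 - 11.9709*m + 4.674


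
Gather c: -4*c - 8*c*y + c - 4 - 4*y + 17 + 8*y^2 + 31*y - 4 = c*(-8*y - 3) + 8*y^2 + 27*y + 9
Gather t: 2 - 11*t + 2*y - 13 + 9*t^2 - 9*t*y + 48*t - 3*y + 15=9*t^2 + t*(37 - 9*y) - y + 4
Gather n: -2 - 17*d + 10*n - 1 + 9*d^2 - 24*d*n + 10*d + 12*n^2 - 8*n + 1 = 9*d^2 - 7*d + 12*n^2 + n*(2 - 24*d) - 2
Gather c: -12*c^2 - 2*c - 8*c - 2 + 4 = -12*c^2 - 10*c + 2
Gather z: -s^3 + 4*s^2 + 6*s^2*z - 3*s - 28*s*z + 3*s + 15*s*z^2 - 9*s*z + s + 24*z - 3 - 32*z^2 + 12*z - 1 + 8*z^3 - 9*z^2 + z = -s^3 + 4*s^2 + s + 8*z^3 + z^2*(15*s - 41) + z*(6*s^2 - 37*s + 37) - 4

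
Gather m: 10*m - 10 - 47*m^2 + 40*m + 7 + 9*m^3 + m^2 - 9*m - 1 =9*m^3 - 46*m^2 + 41*m - 4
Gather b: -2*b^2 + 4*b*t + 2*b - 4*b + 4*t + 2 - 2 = -2*b^2 + b*(4*t - 2) + 4*t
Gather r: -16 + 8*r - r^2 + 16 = -r^2 + 8*r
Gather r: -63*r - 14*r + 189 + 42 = 231 - 77*r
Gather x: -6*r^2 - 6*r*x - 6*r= -6*r^2 - 6*r*x - 6*r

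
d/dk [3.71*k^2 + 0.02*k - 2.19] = 7.42*k + 0.02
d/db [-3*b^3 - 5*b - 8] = -9*b^2 - 5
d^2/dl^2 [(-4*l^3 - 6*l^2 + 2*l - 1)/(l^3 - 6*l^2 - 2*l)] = 4*(-15*l^6 - 9*l^5 - 39*l^4 + 90*l^3 - 51*l^2 - 18*l - 2)/(l^3*(l^6 - 18*l^5 + 102*l^4 - 144*l^3 - 204*l^2 - 72*l - 8))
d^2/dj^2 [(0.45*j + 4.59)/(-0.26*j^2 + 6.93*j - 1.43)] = (-(0.45*j + 4.59)*(0.52*j - 6.93)*(1.04*j - 13.86) + (0.702*j - 3.8502)*(0.26*j^2 - 6.93*j + 1.43))/(0.26*j^2 - 6.93*j + 1.43)^3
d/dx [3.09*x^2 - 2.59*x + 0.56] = 6.18*x - 2.59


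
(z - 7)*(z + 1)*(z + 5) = z^3 - z^2 - 37*z - 35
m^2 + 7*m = m*(m + 7)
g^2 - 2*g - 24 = (g - 6)*(g + 4)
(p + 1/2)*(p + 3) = p^2 + 7*p/2 + 3/2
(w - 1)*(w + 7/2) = w^2 + 5*w/2 - 7/2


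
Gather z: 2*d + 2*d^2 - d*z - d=2*d^2 - d*z + d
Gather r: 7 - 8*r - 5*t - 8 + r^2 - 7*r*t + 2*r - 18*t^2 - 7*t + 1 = r^2 + r*(-7*t - 6) - 18*t^2 - 12*t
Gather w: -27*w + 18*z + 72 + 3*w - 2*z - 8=-24*w + 16*z + 64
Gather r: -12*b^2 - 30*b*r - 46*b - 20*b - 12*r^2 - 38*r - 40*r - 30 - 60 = -12*b^2 - 66*b - 12*r^2 + r*(-30*b - 78) - 90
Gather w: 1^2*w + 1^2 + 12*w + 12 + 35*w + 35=48*w + 48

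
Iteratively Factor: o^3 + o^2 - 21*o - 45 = (o + 3)*(o^2 - 2*o - 15) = (o + 3)^2*(o - 5)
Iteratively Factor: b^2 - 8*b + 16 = (b - 4)*(b - 4)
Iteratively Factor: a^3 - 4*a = (a)*(a^2 - 4) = a*(a - 2)*(a + 2)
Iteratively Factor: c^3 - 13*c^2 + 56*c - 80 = (c - 4)*(c^2 - 9*c + 20) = (c - 5)*(c - 4)*(c - 4)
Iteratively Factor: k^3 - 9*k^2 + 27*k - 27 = (k - 3)*(k^2 - 6*k + 9) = (k - 3)^2*(k - 3)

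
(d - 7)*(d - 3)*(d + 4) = d^3 - 6*d^2 - 19*d + 84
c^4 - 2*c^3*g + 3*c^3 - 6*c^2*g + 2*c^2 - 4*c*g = c*(c + 1)*(c + 2)*(c - 2*g)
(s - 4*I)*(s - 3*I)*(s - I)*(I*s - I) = I*s^4 + 8*s^3 - I*s^3 - 8*s^2 - 19*I*s^2 - 12*s + 19*I*s + 12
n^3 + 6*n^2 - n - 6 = (n - 1)*(n + 1)*(n + 6)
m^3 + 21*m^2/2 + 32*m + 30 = (m + 2)*(m + 5/2)*(m + 6)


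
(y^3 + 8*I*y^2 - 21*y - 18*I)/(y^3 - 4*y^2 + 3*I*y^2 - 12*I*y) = (y^2 + 5*I*y - 6)/(y*(y - 4))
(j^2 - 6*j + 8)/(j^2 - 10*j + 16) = (j - 4)/(j - 8)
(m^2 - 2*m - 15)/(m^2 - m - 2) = (-m^2 + 2*m + 15)/(-m^2 + m + 2)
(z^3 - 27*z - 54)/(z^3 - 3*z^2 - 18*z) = (z + 3)/z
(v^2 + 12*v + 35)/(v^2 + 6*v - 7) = (v + 5)/(v - 1)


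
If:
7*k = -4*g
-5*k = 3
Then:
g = 21/20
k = -3/5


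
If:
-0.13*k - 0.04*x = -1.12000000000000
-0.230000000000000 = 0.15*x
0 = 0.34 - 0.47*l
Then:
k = 9.09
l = 0.72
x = -1.53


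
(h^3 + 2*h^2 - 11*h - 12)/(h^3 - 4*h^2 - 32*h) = (h^2 - 2*h - 3)/(h*(h - 8))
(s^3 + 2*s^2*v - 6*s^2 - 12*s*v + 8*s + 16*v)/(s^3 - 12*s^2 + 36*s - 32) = (s^2 + 2*s*v - 4*s - 8*v)/(s^2 - 10*s + 16)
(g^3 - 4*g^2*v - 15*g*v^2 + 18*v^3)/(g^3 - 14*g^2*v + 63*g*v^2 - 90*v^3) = (g^2 + 2*g*v - 3*v^2)/(g^2 - 8*g*v + 15*v^2)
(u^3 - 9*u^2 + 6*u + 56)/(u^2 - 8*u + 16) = (u^2 - 5*u - 14)/(u - 4)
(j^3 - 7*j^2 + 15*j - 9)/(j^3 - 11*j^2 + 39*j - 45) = (j - 1)/(j - 5)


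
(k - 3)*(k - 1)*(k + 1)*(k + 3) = k^4 - 10*k^2 + 9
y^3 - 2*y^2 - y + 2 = (y - 2)*(y - 1)*(y + 1)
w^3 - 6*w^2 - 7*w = w*(w - 7)*(w + 1)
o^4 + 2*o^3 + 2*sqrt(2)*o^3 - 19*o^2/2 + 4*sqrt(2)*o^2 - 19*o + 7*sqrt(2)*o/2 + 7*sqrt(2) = (o + 2)*(o - sqrt(2))*(o - sqrt(2)/2)*(o + 7*sqrt(2)/2)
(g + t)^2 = g^2 + 2*g*t + t^2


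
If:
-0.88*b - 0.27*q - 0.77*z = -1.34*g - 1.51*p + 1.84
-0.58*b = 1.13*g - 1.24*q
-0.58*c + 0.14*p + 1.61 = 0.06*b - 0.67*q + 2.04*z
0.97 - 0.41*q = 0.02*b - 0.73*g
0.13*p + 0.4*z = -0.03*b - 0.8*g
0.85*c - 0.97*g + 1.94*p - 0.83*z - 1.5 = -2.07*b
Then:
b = 0.40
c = -10.16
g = -2.49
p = 4.98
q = -2.08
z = 3.32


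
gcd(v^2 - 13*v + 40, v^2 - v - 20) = v - 5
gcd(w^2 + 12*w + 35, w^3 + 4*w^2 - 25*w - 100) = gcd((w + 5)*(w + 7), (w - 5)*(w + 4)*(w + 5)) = w + 5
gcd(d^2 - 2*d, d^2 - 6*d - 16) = 1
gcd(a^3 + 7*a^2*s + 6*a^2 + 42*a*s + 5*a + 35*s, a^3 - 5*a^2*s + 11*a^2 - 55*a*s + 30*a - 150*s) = a + 5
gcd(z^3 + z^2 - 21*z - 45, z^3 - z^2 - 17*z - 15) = z^2 - 2*z - 15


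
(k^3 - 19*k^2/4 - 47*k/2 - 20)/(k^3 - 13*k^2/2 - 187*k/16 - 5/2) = 4*(k + 2)/(4*k + 1)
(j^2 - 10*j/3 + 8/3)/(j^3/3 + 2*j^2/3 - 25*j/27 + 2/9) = 9*(3*j^2 - 10*j + 8)/(9*j^3 + 18*j^2 - 25*j + 6)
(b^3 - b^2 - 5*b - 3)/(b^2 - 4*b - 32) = (-b^3 + b^2 + 5*b + 3)/(-b^2 + 4*b + 32)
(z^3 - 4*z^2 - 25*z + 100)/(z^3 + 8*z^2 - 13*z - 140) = (z - 5)/(z + 7)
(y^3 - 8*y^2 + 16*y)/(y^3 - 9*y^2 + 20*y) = (y - 4)/(y - 5)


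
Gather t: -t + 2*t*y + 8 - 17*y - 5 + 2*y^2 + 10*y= t*(2*y - 1) + 2*y^2 - 7*y + 3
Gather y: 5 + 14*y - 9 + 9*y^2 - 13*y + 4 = 9*y^2 + y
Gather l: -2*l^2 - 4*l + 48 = -2*l^2 - 4*l + 48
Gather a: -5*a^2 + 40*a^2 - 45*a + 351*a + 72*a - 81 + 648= 35*a^2 + 378*a + 567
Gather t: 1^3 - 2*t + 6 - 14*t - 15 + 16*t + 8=0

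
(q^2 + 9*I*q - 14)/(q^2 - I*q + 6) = (q + 7*I)/(q - 3*I)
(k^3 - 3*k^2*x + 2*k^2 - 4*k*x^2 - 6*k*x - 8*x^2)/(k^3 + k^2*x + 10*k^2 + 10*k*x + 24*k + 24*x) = (k^2 - 4*k*x + 2*k - 8*x)/(k^2 + 10*k + 24)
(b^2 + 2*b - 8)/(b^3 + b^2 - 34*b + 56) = (b + 4)/(b^2 + 3*b - 28)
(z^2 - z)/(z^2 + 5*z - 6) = z/(z + 6)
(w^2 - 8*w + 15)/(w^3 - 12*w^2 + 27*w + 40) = (w - 3)/(w^2 - 7*w - 8)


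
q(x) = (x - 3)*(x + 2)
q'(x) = 2*x - 1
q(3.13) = 0.67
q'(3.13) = 5.26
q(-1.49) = -2.29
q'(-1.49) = -3.98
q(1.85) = -4.43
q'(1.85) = 2.70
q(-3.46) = 9.43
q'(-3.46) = -7.92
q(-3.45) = 9.35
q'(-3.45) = -7.90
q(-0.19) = -5.77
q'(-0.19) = -1.38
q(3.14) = 0.72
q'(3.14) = 5.28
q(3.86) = 5.04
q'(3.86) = 6.72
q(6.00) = 24.00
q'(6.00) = 11.00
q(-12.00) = 150.00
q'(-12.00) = -25.00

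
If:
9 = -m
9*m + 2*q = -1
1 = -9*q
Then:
No Solution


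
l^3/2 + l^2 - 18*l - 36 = (l/2 + 1)*(l - 6)*(l + 6)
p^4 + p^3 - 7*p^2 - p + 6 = (p - 2)*(p - 1)*(p + 1)*(p + 3)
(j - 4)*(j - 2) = j^2 - 6*j + 8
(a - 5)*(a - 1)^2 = a^3 - 7*a^2 + 11*a - 5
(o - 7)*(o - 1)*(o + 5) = o^3 - 3*o^2 - 33*o + 35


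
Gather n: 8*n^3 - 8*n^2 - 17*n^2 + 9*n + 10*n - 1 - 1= 8*n^3 - 25*n^2 + 19*n - 2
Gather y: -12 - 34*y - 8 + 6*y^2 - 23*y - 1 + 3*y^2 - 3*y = 9*y^2 - 60*y - 21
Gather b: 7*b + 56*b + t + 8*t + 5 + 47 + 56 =63*b + 9*t + 108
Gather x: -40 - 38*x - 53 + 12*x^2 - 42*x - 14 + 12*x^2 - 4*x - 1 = 24*x^2 - 84*x - 108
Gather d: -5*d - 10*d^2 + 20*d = -10*d^2 + 15*d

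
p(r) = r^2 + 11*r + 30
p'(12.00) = 35.00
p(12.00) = 306.00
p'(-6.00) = -1.00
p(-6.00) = 0.00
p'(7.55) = 26.10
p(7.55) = 170.05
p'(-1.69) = 7.62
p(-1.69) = 14.27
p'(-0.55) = 9.90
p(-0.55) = 24.25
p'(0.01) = 11.02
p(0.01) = 30.11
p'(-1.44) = 8.12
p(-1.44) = 16.23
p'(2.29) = 15.58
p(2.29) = 60.43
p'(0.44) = 11.88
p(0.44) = 35.03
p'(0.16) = 11.32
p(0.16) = 31.79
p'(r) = 2*r + 11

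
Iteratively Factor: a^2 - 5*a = (a - 5)*(a)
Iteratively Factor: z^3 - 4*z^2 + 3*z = (z - 1)*(z^2 - 3*z) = z*(z - 1)*(z - 3)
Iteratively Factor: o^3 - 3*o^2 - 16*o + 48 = (o - 4)*(o^2 + o - 12) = (o - 4)*(o - 3)*(o + 4)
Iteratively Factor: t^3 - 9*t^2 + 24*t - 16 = (t - 4)*(t^2 - 5*t + 4) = (t - 4)^2*(t - 1)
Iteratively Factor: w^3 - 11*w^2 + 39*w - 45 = (w - 3)*(w^2 - 8*w + 15) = (w - 5)*(w - 3)*(w - 3)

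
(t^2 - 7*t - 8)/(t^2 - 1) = (t - 8)/(t - 1)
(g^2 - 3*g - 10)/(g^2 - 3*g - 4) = (-g^2 + 3*g + 10)/(-g^2 + 3*g + 4)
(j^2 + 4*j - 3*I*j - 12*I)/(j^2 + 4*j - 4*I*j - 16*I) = (j - 3*I)/(j - 4*I)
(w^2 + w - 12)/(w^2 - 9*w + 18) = (w + 4)/(w - 6)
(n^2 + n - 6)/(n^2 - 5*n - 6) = (-n^2 - n + 6)/(-n^2 + 5*n + 6)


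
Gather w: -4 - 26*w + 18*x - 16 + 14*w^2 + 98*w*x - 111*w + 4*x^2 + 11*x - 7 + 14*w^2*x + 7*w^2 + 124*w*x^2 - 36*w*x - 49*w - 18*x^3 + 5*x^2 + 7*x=w^2*(14*x + 21) + w*(124*x^2 + 62*x - 186) - 18*x^3 + 9*x^2 + 36*x - 27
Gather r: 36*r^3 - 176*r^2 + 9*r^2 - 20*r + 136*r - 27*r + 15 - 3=36*r^3 - 167*r^2 + 89*r + 12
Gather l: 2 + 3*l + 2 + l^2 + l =l^2 + 4*l + 4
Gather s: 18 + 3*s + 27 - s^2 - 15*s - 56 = -s^2 - 12*s - 11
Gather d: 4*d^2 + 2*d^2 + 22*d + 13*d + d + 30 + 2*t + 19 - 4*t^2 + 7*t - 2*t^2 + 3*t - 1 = 6*d^2 + 36*d - 6*t^2 + 12*t + 48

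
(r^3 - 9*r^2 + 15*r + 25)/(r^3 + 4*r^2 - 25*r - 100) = (r^2 - 4*r - 5)/(r^2 + 9*r + 20)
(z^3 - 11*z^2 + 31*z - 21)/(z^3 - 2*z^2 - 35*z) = (z^2 - 4*z + 3)/(z*(z + 5))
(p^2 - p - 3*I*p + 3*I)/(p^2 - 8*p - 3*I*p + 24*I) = (p - 1)/(p - 8)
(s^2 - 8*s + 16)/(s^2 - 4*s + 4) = (s^2 - 8*s + 16)/(s^2 - 4*s + 4)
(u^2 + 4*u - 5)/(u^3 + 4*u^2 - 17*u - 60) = (u - 1)/(u^2 - u - 12)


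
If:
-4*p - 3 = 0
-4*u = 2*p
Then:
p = -3/4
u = 3/8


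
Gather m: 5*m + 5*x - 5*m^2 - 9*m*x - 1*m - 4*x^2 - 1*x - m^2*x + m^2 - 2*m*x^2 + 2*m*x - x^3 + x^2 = m^2*(-x - 4) + m*(-2*x^2 - 7*x + 4) - x^3 - 3*x^2 + 4*x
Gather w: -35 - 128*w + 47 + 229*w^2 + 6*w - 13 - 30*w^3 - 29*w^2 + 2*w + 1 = -30*w^3 + 200*w^2 - 120*w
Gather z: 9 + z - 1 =z + 8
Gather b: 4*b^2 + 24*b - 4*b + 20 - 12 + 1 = 4*b^2 + 20*b + 9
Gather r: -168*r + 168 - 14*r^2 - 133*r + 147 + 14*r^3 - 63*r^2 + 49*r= 14*r^3 - 77*r^2 - 252*r + 315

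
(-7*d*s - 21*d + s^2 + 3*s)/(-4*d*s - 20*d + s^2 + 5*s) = (7*d*s + 21*d - s^2 - 3*s)/(4*d*s + 20*d - s^2 - 5*s)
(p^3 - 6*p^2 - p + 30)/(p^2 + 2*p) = p - 8 + 15/p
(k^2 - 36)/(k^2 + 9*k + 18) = (k - 6)/(k + 3)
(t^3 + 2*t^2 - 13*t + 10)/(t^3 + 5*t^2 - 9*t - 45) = (t^2 - 3*t + 2)/(t^2 - 9)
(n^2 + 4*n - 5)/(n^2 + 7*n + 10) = (n - 1)/(n + 2)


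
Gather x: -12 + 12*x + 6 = 12*x - 6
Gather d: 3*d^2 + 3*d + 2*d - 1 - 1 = 3*d^2 + 5*d - 2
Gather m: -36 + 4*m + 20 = 4*m - 16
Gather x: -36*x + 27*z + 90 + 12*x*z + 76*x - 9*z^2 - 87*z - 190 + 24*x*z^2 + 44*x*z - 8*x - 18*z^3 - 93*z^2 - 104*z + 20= x*(24*z^2 + 56*z + 32) - 18*z^3 - 102*z^2 - 164*z - 80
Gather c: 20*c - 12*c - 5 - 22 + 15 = 8*c - 12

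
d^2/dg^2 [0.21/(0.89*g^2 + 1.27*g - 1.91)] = (-0.332682*g^2 - 0.474726*g + 0.21*(1.78*g + 1.27)*(3.56*g + 2.54) + 0.713958)/(0.89*g^2 + 1.27*g - 1.91)^3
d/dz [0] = 0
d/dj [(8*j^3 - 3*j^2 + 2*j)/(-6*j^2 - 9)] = 2*(-8*j^4 - 34*j^2 + 9*j - 3)/(3*(4*j^4 + 12*j^2 + 9))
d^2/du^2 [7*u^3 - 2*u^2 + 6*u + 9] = 42*u - 4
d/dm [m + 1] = 1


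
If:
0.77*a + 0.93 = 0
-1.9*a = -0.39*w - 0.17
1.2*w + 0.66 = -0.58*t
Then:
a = -1.21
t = 11.94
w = -6.32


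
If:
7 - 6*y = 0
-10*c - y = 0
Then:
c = -7/60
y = 7/6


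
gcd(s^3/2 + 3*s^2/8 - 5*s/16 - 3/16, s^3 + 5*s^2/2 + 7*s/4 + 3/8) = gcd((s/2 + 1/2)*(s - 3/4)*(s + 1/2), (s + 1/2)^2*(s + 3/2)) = s + 1/2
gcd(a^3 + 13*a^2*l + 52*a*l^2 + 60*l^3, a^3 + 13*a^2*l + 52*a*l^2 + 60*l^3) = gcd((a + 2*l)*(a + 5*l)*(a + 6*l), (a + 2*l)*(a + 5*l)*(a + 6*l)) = a^3 + 13*a^2*l + 52*a*l^2 + 60*l^3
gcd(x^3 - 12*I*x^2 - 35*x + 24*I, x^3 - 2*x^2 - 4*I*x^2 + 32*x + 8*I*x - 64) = x - 8*I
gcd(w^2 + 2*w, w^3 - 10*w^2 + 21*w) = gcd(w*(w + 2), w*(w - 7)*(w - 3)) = w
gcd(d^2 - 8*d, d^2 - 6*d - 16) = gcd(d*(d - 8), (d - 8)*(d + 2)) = d - 8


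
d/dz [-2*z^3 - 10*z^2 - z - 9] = -6*z^2 - 20*z - 1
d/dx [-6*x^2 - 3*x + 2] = -12*x - 3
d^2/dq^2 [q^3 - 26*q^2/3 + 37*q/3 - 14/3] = 6*q - 52/3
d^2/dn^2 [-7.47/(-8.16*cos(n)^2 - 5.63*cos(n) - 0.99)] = (-1989.577728*(1 - cos(n)^2)^2 - 1029.533328*cos(n)^3 - 990.182115*cos(n)^2 + 2100.702195*cos(n) + 2342.438118)/(8.16*cos(n)^2 + 5.63*cos(n) + 0.99)^3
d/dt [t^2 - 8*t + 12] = 2*t - 8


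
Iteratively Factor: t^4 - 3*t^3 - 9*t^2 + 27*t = (t - 3)*(t^3 - 9*t) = t*(t - 3)*(t^2 - 9) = t*(t - 3)^2*(t + 3)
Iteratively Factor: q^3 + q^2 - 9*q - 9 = (q + 3)*(q^2 - 2*q - 3) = (q + 1)*(q + 3)*(q - 3)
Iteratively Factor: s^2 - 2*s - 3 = (s + 1)*(s - 3)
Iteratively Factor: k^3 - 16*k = (k - 4)*(k^2 + 4*k) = (k - 4)*(k + 4)*(k)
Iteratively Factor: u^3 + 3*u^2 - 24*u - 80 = (u + 4)*(u^2 - u - 20) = (u - 5)*(u + 4)*(u + 4)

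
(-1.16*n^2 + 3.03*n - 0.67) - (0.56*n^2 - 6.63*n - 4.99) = -1.72*n^2 + 9.66*n + 4.32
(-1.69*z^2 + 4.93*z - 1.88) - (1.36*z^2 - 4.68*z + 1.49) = -3.05*z^2 + 9.61*z - 3.37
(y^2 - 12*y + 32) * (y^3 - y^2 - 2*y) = y^5 - 13*y^4 + 42*y^3 - 8*y^2 - 64*y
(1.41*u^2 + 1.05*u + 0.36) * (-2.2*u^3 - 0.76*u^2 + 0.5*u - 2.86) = -3.102*u^5 - 3.3816*u^4 - 0.885*u^3 - 3.7812*u^2 - 2.823*u - 1.0296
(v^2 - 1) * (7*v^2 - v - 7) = 7*v^4 - v^3 - 14*v^2 + v + 7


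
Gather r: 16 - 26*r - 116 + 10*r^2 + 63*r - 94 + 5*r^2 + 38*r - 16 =15*r^2 + 75*r - 210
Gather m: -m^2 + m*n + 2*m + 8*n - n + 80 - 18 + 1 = -m^2 + m*(n + 2) + 7*n + 63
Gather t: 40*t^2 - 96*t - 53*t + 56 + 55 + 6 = 40*t^2 - 149*t + 117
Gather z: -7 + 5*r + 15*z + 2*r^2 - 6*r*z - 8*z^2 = 2*r^2 + 5*r - 8*z^2 + z*(15 - 6*r) - 7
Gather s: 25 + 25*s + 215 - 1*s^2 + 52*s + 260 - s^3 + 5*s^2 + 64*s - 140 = -s^3 + 4*s^2 + 141*s + 360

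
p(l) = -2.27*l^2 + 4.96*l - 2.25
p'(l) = 4.96 - 4.54*l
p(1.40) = 0.24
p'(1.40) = -1.40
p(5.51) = -43.84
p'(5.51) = -20.06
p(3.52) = -12.92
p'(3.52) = -11.02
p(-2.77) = -33.41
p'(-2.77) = 17.54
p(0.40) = -0.63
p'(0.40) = 3.14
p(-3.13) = -40.01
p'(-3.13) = 19.17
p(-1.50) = -14.80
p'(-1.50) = 11.77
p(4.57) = -26.99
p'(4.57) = -15.79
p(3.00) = -7.80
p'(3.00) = -8.66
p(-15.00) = -587.40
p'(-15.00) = 73.06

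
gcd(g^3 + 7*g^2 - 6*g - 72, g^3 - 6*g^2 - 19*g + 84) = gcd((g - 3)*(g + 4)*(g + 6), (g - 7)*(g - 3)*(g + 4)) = g^2 + g - 12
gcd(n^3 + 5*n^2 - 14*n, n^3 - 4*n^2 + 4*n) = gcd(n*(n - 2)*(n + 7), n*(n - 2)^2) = n^2 - 2*n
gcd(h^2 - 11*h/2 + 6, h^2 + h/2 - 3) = h - 3/2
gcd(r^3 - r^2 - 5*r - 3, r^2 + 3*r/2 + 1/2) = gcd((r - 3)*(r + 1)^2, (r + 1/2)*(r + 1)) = r + 1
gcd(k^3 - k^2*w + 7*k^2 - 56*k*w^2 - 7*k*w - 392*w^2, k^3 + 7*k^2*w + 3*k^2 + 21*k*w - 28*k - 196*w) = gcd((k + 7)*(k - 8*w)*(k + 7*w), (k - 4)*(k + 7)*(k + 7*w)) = k^2 + 7*k*w + 7*k + 49*w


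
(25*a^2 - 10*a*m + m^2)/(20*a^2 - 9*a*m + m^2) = (5*a - m)/(4*a - m)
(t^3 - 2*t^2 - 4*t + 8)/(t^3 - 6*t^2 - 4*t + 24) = (t - 2)/(t - 6)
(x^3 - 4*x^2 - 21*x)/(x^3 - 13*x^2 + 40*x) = (x^2 - 4*x - 21)/(x^2 - 13*x + 40)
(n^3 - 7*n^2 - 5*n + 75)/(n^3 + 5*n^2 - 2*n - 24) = (n^2 - 10*n + 25)/(n^2 + 2*n - 8)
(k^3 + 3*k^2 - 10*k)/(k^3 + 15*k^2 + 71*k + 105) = k*(k - 2)/(k^2 + 10*k + 21)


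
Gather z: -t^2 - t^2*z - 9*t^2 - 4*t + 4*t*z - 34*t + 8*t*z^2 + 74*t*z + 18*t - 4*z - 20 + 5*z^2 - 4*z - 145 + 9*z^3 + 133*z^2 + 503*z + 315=-10*t^2 - 20*t + 9*z^3 + z^2*(8*t + 138) + z*(-t^2 + 78*t + 495) + 150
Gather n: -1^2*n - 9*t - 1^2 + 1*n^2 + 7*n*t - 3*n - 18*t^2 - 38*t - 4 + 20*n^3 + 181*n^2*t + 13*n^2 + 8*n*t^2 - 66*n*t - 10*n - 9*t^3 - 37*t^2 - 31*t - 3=20*n^3 + n^2*(181*t + 14) + n*(8*t^2 - 59*t - 14) - 9*t^3 - 55*t^2 - 78*t - 8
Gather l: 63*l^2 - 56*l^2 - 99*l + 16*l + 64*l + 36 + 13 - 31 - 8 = 7*l^2 - 19*l + 10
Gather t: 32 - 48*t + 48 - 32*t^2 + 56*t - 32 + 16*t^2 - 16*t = -16*t^2 - 8*t + 48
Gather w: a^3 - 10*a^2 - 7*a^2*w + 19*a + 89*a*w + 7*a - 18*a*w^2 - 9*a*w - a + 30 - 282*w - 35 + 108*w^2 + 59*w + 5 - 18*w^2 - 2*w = a^3 - 10*a^2 + 25*a + w^2*(90 - 18*a) + w*(-7*a^2 + 80*a - 225)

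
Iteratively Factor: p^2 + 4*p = (p)*(p + 4)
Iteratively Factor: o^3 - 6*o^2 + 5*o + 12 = (o - 4)*(o^2 - 2*o - 3) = (o - 4)*(o - 3)*(o + 1)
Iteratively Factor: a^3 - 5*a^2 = (a - 5)*(a^2) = a*(a - 5)*(a)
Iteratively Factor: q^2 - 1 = (q - 1)*(q + 1)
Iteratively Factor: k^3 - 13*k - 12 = (k - 4)*(k^2 + 4*k + 3) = (k - 4)*(k + 3)*(k + 1)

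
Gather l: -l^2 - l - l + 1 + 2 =-l^2 - 2*l + 3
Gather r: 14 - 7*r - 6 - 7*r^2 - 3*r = -7*r^2 - 10*r + 8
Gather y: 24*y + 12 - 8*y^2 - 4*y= -8*y^2 + 20*y + 12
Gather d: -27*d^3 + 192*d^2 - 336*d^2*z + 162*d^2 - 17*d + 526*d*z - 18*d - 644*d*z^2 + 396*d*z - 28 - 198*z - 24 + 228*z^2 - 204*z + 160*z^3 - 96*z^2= -27*d^3 + d^2*(354 - 336*z) + d*(-644*z^2 + 922*z - 35) + 160*z^3 + 132*z^2 - 402*z - 52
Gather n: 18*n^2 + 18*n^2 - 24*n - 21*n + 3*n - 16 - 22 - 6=36*n^2 - 42*n - 44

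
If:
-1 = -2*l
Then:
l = 1/2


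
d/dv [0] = 0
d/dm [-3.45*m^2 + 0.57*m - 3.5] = 0.57 - 6.9*m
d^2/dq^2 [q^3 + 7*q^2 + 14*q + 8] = 6*q + 14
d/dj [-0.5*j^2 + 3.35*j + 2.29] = 3.35 - 1.0*j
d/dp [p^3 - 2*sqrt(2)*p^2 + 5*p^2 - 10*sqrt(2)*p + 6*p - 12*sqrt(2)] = 3*p^2 - 4*sqrt(2)*p + 10*p - 10*sqrt(2) + 6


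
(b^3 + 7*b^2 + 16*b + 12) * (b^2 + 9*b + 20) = b^5 + 16*b^4 + 99*b^3 + 296*b^2 + 428*b + 240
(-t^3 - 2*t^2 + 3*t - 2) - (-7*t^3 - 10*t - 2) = 6*t^3 - 2*t^2 + 13*t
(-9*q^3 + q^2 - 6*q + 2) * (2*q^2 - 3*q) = -18*q^5 + 29*q^4 - 15*q^3 + 22*q^2 - 6*q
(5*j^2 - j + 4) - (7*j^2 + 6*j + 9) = -2*j^2 - 7*j - 5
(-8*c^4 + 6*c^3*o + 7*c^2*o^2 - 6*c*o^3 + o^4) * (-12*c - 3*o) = 96*c^5 - 48*c^4*o - 102*c^3*o^2 + 51*c^2*o^3 + 6*c*o^4 - 3*o^5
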